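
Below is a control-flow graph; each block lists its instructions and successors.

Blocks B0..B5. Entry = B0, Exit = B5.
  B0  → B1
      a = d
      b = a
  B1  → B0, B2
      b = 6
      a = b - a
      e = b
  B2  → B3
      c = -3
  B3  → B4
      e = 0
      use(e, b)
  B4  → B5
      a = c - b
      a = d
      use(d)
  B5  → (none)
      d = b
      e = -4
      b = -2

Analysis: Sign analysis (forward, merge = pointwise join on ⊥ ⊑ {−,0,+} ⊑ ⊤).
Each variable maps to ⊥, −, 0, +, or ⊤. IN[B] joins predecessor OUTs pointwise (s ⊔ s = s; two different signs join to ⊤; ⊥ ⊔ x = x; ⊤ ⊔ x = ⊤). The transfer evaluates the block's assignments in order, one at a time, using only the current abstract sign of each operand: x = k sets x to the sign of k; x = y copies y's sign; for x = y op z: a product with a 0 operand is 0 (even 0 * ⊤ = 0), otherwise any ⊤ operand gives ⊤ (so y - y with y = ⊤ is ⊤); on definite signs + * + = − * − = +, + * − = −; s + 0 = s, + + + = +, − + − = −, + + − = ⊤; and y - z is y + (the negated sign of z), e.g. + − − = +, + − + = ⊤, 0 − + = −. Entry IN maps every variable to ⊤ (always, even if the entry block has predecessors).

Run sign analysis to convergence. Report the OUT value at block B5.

Per-block solution:
  B0:  IN=(all ⊤)  OUT=(all ⊤)
  B1:  IN=(all ⊤)  OUT={b:+, e:+; rest ⊤}
  B2:  IN={b:+, e:+; rest ⊤}  OUT={b:+, c:-, e:+; rest ⊤}
  B3:  IN={b:+, c:-, e:+; rest ⊤}  OUT={b:+, c:-, e:0; rest ⊤}
  B4:  IN={b:+, c:-, e:0; rest ⊤}  OUT={b:+, c:-, e:0; rest ⊤}
  B5:  IN={b:+, c:-, e:0; rest ⊤}  OUT={b:-, c:-, d:+, e:-; rest ⊤}

Merge at B5: IN[B5] = OUT[B4] = {a: ⊤, b: +, c: -, d: ⊤, e: 0, f: ⊤}
Applying B5's transfer function to that IN value gives OUT[B5] (row B5 above).

Answer: {a: ⊤, b: -, c: -, d: +, e: -, f: ⊤}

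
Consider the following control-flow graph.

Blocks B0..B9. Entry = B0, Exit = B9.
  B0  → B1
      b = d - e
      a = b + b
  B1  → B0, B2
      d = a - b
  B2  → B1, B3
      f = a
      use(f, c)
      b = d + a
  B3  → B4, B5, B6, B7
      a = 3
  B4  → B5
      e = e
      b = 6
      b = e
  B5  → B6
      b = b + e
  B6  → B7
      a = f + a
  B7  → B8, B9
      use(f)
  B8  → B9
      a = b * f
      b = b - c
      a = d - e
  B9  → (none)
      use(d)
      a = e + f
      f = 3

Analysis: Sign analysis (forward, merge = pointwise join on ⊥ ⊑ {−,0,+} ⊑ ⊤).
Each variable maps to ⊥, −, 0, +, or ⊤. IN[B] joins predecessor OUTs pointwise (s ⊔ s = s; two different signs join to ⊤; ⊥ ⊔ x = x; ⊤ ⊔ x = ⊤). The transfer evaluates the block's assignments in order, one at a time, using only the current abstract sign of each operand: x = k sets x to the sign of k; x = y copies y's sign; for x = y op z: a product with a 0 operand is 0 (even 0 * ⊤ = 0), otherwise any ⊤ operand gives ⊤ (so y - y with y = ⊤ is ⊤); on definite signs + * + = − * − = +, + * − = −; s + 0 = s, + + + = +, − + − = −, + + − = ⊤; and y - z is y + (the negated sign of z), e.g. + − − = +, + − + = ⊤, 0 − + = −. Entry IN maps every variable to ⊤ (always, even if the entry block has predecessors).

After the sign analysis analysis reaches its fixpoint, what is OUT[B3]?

Fixpoint table:
  B0:   IN=(all ⊤)   OUT=(all ⊤)
  B1:   IN=(all ⊤)   OUT=(all ⊤)
  B2:   IN=(all ⊤)   OUT=(all ⊤)
  B3:   IN=(all ⊤)   OUT={a:+; rest ⊤}
  B4:   IN={a:+; rest ⊤}   OUT={a:+; rest ⊤}
  B5:   IN={a:+; rest ⊤}   OUT={a:+; rest ⊤}
  B6:   IN={a:+; rest ⊤}   OUT=(all ⊤)
  B7:   IN=(all ⊤)   OUT=(all ⊤)
  B8:   IN=(all ⊤)   OUT=(all ⊤)
  B9:   IN=(all ⊤)   OUT={f:+; rest ⊤}

Merge at B3: IN[B3] = OUT[B2] = {a: ⊤, b: ⊤, c: ⊤, d: ⊤, e: ⊤, f: ⊤}
Applying B3's transfer function to that IN value gives OUT[B3] (row B3 above).

Answer: {a: +, b: ⊤, c: ⊤, d: ⊤, e: ⊤, f: ⊤}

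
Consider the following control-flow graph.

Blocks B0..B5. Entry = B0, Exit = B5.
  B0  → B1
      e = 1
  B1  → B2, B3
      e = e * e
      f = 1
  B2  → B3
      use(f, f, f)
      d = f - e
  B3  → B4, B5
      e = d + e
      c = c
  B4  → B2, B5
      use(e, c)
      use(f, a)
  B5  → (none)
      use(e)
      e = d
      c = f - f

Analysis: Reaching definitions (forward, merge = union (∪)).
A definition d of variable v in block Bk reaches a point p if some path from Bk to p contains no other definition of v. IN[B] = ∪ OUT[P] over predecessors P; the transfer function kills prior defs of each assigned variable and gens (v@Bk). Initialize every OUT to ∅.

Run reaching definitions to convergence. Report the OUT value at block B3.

Answer: {c@B3, d@B2, e@B3, f@B1}

Trace:
Converged values:
  B0: | IN={} | OUT={e@B0}
  B1: | IN={e@B0} | OUT={e@B1, f@B1}
  B2: | IN={c@B3, d@B2, e@B1, e@B3, f@B1} | OUT={c@B3, d@B2, e@B1, e@B3, f@B1}
  B3: | IN={c@B3, d@B2, e@B1, e@B3, f@B1} | OUT={c@B3, d@B2, e@B3, f@B1}
  B4: | IN={c@B3, d@B2, e@B3, f@B1} | OUT={c@B3, d@B2, e@B3, f@B1}
  B5: | IN={c@B3, d@B2, e@B3, f@B1} | OUT={c@B5, d@B2, e@B5, f@B1}

Merge at B3: IN[B3] = OUT[B1] ⊔ OUT[B2] = {c@B3, d@B2, e@B1, e@B3, f@B1}
Applying B3's transfer function to that IN value gives OUT[B3] (row B3 above).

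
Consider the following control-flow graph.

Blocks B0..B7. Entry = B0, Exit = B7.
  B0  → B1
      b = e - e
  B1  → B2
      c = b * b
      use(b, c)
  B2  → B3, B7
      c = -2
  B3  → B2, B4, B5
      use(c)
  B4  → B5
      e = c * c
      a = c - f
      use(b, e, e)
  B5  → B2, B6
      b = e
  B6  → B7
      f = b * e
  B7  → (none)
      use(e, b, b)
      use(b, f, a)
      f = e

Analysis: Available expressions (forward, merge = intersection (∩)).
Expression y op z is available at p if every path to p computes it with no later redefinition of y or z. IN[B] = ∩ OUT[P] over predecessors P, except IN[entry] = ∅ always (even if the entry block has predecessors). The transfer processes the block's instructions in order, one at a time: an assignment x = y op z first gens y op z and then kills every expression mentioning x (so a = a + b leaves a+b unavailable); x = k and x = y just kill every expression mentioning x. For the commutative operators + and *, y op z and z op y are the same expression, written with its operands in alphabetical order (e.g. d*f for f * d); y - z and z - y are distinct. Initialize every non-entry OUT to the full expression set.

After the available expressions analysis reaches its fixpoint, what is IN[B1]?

Answer: {e-e}

Derivation:
Converged values:
  B0:  IN={}  OUT={e-e}
  B1:  IN={e-e}  OUT={b*b, e-e}
  B2:  IN={}  OUT={}
  B3:  IN={}  OUT={}
  B4:  IN={}  OUT={c*c, c-f}
  B5:  IN={}  OUT={}
  B6:  IN={}  OUT={b*e}
  B7:  IN={}  OUT={}

Merge at B1: IN[B1] = OUT[B0] = {e-e}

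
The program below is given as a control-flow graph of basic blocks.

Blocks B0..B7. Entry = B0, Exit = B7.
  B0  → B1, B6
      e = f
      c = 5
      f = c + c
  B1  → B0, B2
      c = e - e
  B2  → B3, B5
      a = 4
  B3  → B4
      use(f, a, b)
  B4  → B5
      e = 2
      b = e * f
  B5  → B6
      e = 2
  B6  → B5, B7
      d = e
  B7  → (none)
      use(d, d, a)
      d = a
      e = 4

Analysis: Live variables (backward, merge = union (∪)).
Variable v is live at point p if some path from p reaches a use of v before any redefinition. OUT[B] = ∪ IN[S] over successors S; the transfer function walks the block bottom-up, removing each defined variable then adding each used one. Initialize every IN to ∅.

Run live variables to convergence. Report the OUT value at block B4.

Answer: {a}

Working:
Converged values:
  B0:  IN={a, b, f}  OUT={a, b, e, f}
  B1:  IN={a, b, e, f}  OUT={a, b, f}
  B2:  IN={b, f}  OUT={a, b, f}
  B3:  IN={a, b, f}  OUT={a, f}
  B4:  IN={a, f}  OUT={a}
  B5:  IN={a}  OUT={a, e}
  B6:  IN={a, e}  OUT={a, d}
  B7:  IN={a, d}  OUT={}

Merge at B4: OUT[B4] = IN[B5] = {a}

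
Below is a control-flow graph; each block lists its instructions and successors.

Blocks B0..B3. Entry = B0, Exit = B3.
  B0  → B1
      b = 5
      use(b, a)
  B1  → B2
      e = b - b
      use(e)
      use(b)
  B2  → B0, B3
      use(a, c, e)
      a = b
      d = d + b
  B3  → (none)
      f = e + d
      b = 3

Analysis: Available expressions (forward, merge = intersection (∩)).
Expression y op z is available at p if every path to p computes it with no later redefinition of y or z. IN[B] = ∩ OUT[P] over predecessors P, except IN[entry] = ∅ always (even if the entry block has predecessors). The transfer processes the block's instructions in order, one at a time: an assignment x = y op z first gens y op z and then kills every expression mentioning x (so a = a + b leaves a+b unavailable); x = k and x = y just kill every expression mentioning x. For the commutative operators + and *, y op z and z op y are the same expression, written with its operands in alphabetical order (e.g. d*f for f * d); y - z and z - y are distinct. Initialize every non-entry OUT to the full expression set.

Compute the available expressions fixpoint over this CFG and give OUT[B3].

Converged values:
  B0: | IN={} | OUT={}
  B1: | IN={} | OUT={b-b}
  B2: | IN={b-b} | OUT={b-b}
  B3: | IN={b-b} | OUT={d+e}

Merge at B3: IN[B3] = OUT[B2] = {b-b}
Applying B3's transfer function to that IN value gives OUT[B3] (row B3 above).

Answer: {d+e}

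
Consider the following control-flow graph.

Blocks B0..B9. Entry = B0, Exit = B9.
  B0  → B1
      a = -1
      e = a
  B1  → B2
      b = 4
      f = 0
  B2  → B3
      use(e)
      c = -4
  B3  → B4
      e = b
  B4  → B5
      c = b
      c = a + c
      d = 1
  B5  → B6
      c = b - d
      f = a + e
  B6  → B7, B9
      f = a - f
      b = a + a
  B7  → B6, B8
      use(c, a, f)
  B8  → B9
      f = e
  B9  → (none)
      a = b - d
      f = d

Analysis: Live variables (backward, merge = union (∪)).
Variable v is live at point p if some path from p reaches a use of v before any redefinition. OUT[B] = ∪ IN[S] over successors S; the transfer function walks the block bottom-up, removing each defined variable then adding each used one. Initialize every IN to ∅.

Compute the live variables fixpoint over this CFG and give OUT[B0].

Fixpoint table:
  B0:   IN={}   OUT={a, e}
  B1:   IN={a, e}   OUT={a, b, e}
  B2:   IN={a, b, e}   OUT={a, b}
  B3:   IN={a, b}   OUT={a, b, e}
  B4:   IN={a, b, e}   OUT={a, b, d, e}
  B5:   IN={a, b, d, e}   OUT={a, c, d, e, f}
  B6:   IN={a, c, d, e, f}   OUT={a, b, c, d, e, f}
  B7:   IN={a, b, c, d, e, f}   OUT={a, b, c, d, e, f}
  B8:   IN={b, d, e}   OUT={b, d}
  B9:   IN={b, d}   OUT={}

Merge at B0: OUT[B0] = IN[B1] = {a, e}

Answer: {a, e}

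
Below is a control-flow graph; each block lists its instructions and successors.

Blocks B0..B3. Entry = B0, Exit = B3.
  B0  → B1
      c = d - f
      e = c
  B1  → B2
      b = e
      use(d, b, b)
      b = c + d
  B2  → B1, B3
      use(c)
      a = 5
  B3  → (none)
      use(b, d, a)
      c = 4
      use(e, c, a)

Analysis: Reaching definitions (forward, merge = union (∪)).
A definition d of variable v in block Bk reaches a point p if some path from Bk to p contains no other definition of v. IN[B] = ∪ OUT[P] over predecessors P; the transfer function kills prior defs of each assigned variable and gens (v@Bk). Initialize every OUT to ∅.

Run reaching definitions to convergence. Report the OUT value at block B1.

Answer: {a@B2, b@B1, c@B0, e@B0}

Derivation:
Converged values:
  B0:   IN={}   OUT={c@B0, e@B0}
  B1:   IN={a@B2, b@B1, c@B0, e@B0}   OUT={a@B2, b@B1, c@B0, e@B0}
  B2:   IN={a@B2, b@B1, c@B0, e@B0}   OUT={a@B2, b@B1, c@B0, e@B0}
  B3:   IN={a@B2, b@B1, c@B0, e@B0}   OUT={a@B2, b@B1, c@B3, e@B0}

Merge at B1: IN[B1] = OUT[B0] ⊔ OUT[B2] = {a@B2, b@B1, c@B0, e@B0}
Applying B1's transfer function to that IN value gives OUT[B1] (row B1 above).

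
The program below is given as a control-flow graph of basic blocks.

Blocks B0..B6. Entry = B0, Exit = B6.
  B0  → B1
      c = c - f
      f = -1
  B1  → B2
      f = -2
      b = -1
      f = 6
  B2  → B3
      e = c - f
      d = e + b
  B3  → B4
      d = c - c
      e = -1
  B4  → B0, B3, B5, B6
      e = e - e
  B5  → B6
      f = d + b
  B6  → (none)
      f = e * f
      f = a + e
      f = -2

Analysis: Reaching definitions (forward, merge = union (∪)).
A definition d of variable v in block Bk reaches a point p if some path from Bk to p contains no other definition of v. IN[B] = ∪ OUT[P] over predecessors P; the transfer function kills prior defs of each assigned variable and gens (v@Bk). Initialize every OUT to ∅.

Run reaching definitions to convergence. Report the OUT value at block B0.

Converged values:
  B0: | IN={b@B1, c@B0, d@B3, e@B4, f@B1} | OUT={b@B1, c@B0, d@B3, e@B4, f@B0}
  B1: | IN={b@B1, c@B0, d@B3, e@B4, f@B0} | OUT={b@B1, c@B0, d@B3, e@B4, f@B1}
  B2: | IN={b@B1, c@B0, d@B3, e@B4, f@B1} | OUT={b@B1, c@B0, d@B2, e@B2, f@B1}
  B3: | IN={b@B1, c@B0, d@B2, d@B3, e@B2, e@B4, f@B1} | OUT={b@B1, c@B0, d@B3, e@B3, f@B1}
  B4: | IN={b@B1, c@B0, d@B3, e@B3, f@B1} | OUT={b@B1, c@B0, d@B3, e@B4, f@B1}
  B5: | IN={b@B1, c@B0, d@B3, e@B4, f@B1} | OUT={b@B1, c@B0, d@B3, e@B4, f@B5}
  B6: | IN={b@B1, c@B0, d@B3, e@B4, f@B1, f@B5} | OUT={b@B1, c@B0, d@B3, e@B4, f@B6}

Merge at B0 (entry node, so the boundary value {} is joined with the incoming edge(s)): IN[B0] = {} ⊔ OUT[B4] = {b@B1, c@B0, d@B3, e@B4, f@B1}
Applying B0's transfer function to that IN value gives OUT[B0] (row B0 above).

Answer: {b@B1, c@B0, d@B3, e@B4, f@B0}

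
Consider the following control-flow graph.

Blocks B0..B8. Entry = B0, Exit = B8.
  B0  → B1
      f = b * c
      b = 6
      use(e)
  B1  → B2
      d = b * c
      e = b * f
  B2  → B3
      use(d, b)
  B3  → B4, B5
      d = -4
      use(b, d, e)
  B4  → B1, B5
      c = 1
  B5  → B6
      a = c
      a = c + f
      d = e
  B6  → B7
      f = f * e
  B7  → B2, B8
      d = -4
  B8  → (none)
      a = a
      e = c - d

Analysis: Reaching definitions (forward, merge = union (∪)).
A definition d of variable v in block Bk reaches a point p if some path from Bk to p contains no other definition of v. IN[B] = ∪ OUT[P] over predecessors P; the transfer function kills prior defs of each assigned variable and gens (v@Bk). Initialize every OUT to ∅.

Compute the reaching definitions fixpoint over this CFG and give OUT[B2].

Fixpoint table:
  B0:  IN={}  OUT={b@B0, f@B0}
  B1:  IN={a@B5, b@B0, c@B4, d@B3, e@B1, f@B0, f@B6}  OUT={a@B5, b@B0, c@B4, d@B1, e@B1, f@B0, f@B6}
  B2:  IN={a@B5, b@B0, c@B4, d@B1, d@B7, e@B1, f@B0, f@B6}  OUT={a@B5, b@B0, c@B4, d@B1, d@B7, e@B1, f@B0, f@B6}
  B3:  IN={a@B5, b@B0, c@B4, d@B1, d@B7, e@B1, f@B0, f@B6}  OUT={a@B5, b@B0, c@B4, d@B3, e@B1, f@B0, f@B6}
  B4:  IN={a@B5, b@B0, c@B4, d@B3, e@B1, f@B0, f@B6}  OUT={a@B5, b@B0, c@B4, d@B3, e@B1, f@B0, f@B6}
  B5:  IN={a@B5, b@B0, c@B4, d@B3, e@B1, f@B0, f@B6}  OUT={a@B5, b@B0, c@B4, d@B5, e@B1, f@B0, f@B6}
  B6:  IN={a@B5, b@B0, c@B4, d@B5, e@B1, f@B0, f@B6}  OUT={a@B5, b@B0, c@B4, d@B5, e@B1, f@B6}
  B7:  IN={a@B5, b@B0, c@B4, d@B5, e@B1, f@B6}  OUT={a@B5, b@B0, c@B4, d@B7, e@B1, f@B6}
  B8:  IN={a@B5, b@B0, c@B4, d@B7, e@B1, f@B6}  OUT={a@B8, b@B0, c@B4, d@B7, e@B8, f@B6}

Merge at B2: IN[B2] = OUT[B1] ⊔ OUT[B7] = {a@B5, b@B0, c@B4, d@B1, d@B7, e@B1, f@B0, f@B6}
Applying B2's transfer function to that IN value gives OUT[B2] (row B2 above).

Answer: {a@B5, b@B0, c@B4, d@B1, d@B7, e@B1, f@B0, f@B6}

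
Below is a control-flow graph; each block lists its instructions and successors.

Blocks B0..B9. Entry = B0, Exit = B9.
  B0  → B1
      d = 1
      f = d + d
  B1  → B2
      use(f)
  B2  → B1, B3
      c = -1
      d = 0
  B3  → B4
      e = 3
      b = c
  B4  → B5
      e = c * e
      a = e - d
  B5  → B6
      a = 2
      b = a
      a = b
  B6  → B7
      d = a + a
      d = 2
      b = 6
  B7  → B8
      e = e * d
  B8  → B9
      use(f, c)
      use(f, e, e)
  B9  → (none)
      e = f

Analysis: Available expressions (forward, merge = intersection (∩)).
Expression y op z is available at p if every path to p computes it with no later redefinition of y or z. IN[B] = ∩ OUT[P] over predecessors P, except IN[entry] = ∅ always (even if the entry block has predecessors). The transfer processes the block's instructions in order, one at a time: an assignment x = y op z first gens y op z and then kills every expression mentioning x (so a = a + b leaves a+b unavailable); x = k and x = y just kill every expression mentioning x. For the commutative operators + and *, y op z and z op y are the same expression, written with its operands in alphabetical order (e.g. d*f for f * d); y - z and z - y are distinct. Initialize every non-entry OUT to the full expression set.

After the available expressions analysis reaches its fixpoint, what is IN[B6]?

Fixpoint table:
  B0:   IN={}   OUT={d+d}
  B1:   IN={}   OUT={}
  B2:   IN={}   OUT={}
  B3:   IN={}   OUT={}
  B4:   IN={}   OUT={e-d}
  B5:   IN={e-d}   OUT={e-d}
  B6:   IN={e-d}   OUT={a+a}
  B7:   IN={a+a}   OUT={a+a}
  B8:   IN={a+a}   OUT={a+a}
  B9:   IN={a+a}   OUT={a+a}

Merge at B6: IN[B6] = OUT[B5] = {e-d}

Answer: {e-d}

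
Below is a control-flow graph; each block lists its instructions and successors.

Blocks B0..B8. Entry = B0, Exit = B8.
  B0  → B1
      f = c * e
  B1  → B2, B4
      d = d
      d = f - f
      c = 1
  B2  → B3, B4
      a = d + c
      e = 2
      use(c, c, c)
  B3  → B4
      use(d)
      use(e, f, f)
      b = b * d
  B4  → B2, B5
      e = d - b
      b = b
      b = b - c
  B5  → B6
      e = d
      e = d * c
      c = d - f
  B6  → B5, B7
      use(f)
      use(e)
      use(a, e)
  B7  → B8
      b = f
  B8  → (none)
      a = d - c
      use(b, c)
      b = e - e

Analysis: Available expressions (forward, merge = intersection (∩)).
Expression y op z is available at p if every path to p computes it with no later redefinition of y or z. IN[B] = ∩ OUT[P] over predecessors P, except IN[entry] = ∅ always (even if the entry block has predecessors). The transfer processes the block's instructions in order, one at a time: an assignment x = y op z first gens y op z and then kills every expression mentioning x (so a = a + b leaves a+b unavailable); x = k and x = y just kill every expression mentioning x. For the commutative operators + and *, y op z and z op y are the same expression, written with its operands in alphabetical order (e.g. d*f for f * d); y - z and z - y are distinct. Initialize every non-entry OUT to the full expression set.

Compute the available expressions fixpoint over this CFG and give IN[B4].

Answer: {f-f}

Trace:
Per-block solution:
  B0:   IN={}   OUT={c*e}
  B1:   IN={c*e}   OUT={f-f}
  B2:   IN={f-f}   OUT={c+d, f-f}
  B3:   IN={c+d, f-f}   OUT={c+d, f-f}
  B4:   IN={f-f}   OUT={f-f}
  B5:   IN={f-f}   OUT={d-f, f-f}
  B6:   IN={d-f, f-f}   OUT={d-f, f-f}
  B7:   IN={d-f, f-f}   OUT={d-f, f-f}
  B8:   IN={d-f, f-f}   OUT={d-c, d-f, e-e, f-f}

Merge at B4: IN[B4] = OUT[B1] ∩ OUT[B2] ∩ OUT[B3] = {f-f}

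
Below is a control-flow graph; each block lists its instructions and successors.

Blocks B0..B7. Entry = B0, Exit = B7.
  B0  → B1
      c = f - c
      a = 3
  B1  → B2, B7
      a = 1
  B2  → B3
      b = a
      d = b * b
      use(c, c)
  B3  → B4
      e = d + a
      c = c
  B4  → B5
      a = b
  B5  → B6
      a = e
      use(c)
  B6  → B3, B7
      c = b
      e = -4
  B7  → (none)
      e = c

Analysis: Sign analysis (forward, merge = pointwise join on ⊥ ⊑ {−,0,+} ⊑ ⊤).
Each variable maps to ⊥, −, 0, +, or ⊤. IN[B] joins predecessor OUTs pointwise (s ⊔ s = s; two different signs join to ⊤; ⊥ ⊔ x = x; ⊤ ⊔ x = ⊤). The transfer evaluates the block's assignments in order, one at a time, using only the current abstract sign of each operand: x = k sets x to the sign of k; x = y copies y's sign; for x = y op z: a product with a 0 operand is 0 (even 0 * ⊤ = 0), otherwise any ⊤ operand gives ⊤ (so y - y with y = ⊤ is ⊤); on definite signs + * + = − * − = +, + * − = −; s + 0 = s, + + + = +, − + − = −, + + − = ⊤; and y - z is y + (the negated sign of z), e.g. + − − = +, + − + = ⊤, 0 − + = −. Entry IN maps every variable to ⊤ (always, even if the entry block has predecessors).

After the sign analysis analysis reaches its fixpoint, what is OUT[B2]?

Converged values:
  B0:  IN=(all ⊤)  OUT={a:+; rest ⊤}
  B1:  IN={a:+; rest ⊤}  OUT={a:+; rest ⊤}
  B2:  IN={a:+; rest ⊤}  OUT={a:+, b:+, d:+; rest ⊤}
  B3:  IN={a:+, b:+, d:+; rest ⊤}  OUT={a:+, b:+, d:+, e:+; rest ⊤}
  B4:  IN={a:+, b:+, d:+, e:+; rest ⊤}  OUT={a:+, b:+, d:+, e:+; rest ⊤}
  B5:  IN={a:+, b:+, d:+, e:+; rest ⊤}  OUT={a:+, b:+, d:+, e:+; rest ⊤}
  B6:  IN={a:+, b:+, d:+, e:+; rest ⊤}  OUT={a:+, b:+, c:+, d:+, e:-; rest ⊤}
  B7:  IN={a:+; rest ⊤}  OUT={a:+; rest ⊤}

Merge at B2: IN[B2] = OUT[B1] = {a: +, b: ⊤, c: ⊤, d: ⊤, e: ⊤, f: ⊤}
Applying B2's transfer function to that IN value gives OUT[B2] (row B2 above).

Answer: {a: +, b: +, c: ⊤, d: +, e: ⊤, f: ⊤}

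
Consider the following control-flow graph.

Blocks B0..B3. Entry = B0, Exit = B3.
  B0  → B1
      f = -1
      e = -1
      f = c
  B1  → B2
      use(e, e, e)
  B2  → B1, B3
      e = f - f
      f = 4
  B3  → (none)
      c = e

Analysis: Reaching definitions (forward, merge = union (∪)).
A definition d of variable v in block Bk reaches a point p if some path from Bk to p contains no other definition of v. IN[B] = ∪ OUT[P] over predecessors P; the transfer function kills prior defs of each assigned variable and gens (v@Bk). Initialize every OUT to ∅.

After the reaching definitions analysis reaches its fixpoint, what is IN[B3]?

Fixpoint table:
  B0: | IN={} | OUT={e@B0, f@B0}
  B1: | IN={e@B0, e@B2, f@B0, f@B2} | OUT={e@B0, e@B2, f@B0, f@B2}
  B2: | IN={e@B0, e@B2, f@B0, f@B2} | OUT={e@B2, f@B2}
  B3: | IN={e@B2, f@B2} | OUT={c@B3, e@B2, f@B2}

Merge at B3: IN[B3] = OUT[B2] = {e@B2, f@B2}

Answer: {e@B2, f@B2}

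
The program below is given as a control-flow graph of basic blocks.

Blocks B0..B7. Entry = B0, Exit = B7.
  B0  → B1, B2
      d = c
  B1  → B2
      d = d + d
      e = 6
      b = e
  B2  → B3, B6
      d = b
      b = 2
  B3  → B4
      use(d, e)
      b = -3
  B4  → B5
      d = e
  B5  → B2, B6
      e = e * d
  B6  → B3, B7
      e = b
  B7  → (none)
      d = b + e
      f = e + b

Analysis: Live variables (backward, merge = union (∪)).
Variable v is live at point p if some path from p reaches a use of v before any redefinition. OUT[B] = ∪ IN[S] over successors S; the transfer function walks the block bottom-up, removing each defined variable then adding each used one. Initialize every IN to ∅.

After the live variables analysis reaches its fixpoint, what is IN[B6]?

Per-block solution:
  B0:   IN={b, c, e}   OUT={b, d, e}
  B1:   IN={d}   OUT={b, e}
  B2:   IN={b, e}   OUT={b, d, e}
  B3:   IN={d, e}   OUT={b, e}
  B4:   IN={b, e}   OUT={b, d, e}
  B5:   IN={b, d, e}   OUT={b, d, e}
  B6:   IN={b, d}   OUT={b, d, e}
  B7:   IN={b, e}   OUT={}

Merge at B6: OUT[B6] = IN[B3] ⊔ IN[B7] = {b, d, e}
Applying B6's transfer function to that OUT value gives IN[B6] (row B6 above).

Answer: {b, d}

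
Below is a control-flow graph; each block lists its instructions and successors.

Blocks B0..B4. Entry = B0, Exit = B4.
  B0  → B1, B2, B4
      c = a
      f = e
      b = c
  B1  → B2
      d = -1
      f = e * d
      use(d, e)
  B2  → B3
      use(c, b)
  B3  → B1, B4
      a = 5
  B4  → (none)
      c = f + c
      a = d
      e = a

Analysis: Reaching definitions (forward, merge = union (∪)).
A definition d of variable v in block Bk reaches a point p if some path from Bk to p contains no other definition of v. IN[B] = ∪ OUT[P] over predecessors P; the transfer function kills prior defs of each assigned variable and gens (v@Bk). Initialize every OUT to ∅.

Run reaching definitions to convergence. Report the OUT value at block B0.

Fixpoint table:
  B0: | IN={} | OUT={b@B0, c@B0, f@B0}
  B1: | IN={a@B3, b@B0, c@B0, d@B1, f@B0, f@B1} | OUT={a@B3, b@B0, c@B0, d@B1, f@B1}
  B2: | IN={a@B3, b@B0, c@B0, d@B1, f@B0, f@B1} | OUT={a@B3, b@B0, c@B0, d@B1, f@B0, f@B1}
  B3: | IN={a@B3, b@B0, c@B0, d@B1, f@B0, f@B1} | OUT={a@B3, b@B0, c@B0, d@B1, f@B0, f@B1}
  B4: | IN={a@B3, b@B0, c@B0, d@B1, f@B0, f@B1} | OUT={a@B4, b@B0, c@B4, d@B1, e@B4, f@B0, f@B1}

B0 is the boundary node: IN[B0] = {}
Applying B0's transfer function to that IN value gives OUT[B0] (row B0 above).

Answer: {b@B0, c@B0, f@B0}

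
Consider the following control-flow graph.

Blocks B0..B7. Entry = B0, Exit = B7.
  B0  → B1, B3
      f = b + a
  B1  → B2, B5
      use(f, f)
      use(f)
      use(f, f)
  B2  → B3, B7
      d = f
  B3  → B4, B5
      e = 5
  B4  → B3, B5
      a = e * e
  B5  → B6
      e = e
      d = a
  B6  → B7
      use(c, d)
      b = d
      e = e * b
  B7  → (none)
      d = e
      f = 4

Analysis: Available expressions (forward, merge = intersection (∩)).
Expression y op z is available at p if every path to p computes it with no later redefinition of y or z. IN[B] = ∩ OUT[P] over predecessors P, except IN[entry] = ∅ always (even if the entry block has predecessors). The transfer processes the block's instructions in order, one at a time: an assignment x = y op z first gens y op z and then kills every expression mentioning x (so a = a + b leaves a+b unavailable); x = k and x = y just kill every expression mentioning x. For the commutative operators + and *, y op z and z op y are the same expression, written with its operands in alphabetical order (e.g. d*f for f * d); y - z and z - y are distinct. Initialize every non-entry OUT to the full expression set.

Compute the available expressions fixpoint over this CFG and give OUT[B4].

Converged values:
  B0:   IN={}   OUT={a+b}
  B1:   IN={a+b}   OUT={a+b}
  B2:   IN={a+b}   OUT={a+b}
  B3:   IN={}   OUT={}
  B4:   IN={}   OUT={e*e}
  B5:   IN={}   OUT={}
  B6:   IN={}   OUT={}
  B7:   IN={}   OUT={}

Merge at B4: IN[B4] = OUT[B3] = {}
Applying B4's transfer function to that IN value gives OUT[B4] (row B4 above).

Answer: {e*e}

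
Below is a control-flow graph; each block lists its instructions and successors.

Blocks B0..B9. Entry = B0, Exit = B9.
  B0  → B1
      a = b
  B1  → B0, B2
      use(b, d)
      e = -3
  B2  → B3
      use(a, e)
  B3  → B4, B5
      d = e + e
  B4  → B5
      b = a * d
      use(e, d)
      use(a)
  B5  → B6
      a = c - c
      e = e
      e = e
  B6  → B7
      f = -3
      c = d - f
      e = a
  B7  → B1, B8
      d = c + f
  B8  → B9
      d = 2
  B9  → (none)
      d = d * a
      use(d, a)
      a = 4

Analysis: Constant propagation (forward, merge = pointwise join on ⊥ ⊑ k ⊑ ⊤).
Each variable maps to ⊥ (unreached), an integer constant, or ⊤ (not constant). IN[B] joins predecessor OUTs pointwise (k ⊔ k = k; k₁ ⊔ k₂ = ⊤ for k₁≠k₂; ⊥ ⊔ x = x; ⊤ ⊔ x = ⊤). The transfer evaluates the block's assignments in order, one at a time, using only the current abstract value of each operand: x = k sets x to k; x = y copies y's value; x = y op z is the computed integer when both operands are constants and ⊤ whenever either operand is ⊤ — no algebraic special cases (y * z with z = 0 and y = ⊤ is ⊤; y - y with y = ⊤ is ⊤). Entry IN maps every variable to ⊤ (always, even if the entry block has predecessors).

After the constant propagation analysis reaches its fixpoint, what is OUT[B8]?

Answer: {a: ⊤, b: ⊤, c: -3, d: 2, e: ⊤, f: -3}

Working:
Converged values:
  B0:   IN=(all ⊤)   OUT=(all ⊤)
  B1:   IN=(all ⊤)   OUT={e:-3; rest ⊤}
  B2:   IN={e:-3; rest ⊤}   OUT={e:-3; rest ⊤}
  B3:   IN={e:-3; rest ⊤}   OUT={d:-6, e:-3; rest ⊤}
  B4:   IN={d:-6, e:-3; rest ⊤}   OUT={d:-6, e:-3; rest ⊤}
  B5:   IN={d:-6, e:-3; rest ⊤}   OUT={d:-6, e:-3; rest ⊤}
  B6:   IN={d:-6, e:-3; rest ⊤}   OUT={c:-3, d:-6, f:-3; rest ⊤}
  B7:   IN={c:-3, d:-6, f:-3; rest ⊤}   OUT={c:-3, d:-6, f:-3; rest ⊤}
  B8:   IN={c:-3, d:-6, f:-3; rest ⊤}   OUT={c:-3, d:2, f:-3; rest ⊤}
  B9:   IN={c:-3, d:2, f:-3; rest ⊤}   OUT={a:4, c:-3, f:-3; rest ⊤}

Merge at B8: IN[B8] = OUT[B7] = {a: ⊤, b: ⊤, c: -3, d: -6, e: ⊤, f: -3}
Applying B8's transfer function to that IN value gives OUT[B8] (row B8 above).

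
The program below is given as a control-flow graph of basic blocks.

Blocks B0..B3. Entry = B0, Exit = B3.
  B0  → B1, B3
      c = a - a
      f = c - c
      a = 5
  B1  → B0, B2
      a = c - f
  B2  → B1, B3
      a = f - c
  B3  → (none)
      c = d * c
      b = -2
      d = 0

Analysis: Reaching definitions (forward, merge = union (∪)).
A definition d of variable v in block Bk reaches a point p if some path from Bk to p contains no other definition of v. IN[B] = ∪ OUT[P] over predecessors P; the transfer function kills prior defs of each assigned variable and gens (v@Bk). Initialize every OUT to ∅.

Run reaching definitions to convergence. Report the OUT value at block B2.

Per-block solution:
  B0:  IN={a@B1, c@B0, f@B0}  OUT={a@B0, c@B0, f@B0}
  B1:  IN={a@B0, a@B2, c@B0, f@B0}  OUT={a@B1, c@B0, f@B0}
  B2:  IN={a@B1, c@B0, f@B0}  OUT={a@B2, c@B0, f@B0}
  B3:  IN={a@B0, a@B2, c@B0, f@B0}  OUT={a@B0, a@B2, b@B3, c@B3, d@B3, f@B0}

Merge at B2: IN[B2] = OUT[B1] = {a@B1, c@B0, f@B0}
Applying B2's transfer function to that IN value gives OUT[B2] (row B2 above).

Answer: {a@B2, c@B0, f@B0}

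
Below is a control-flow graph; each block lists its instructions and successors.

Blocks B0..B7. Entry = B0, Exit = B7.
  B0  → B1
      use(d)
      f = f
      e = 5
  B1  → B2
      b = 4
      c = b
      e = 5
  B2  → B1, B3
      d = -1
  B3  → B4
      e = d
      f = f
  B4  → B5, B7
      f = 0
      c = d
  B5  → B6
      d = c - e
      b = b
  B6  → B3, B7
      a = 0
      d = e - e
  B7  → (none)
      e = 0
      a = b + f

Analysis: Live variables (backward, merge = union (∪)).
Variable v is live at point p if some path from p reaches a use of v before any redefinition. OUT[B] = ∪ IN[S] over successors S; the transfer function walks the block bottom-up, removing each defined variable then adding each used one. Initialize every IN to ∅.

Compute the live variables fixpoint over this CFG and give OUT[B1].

Answer: {b, f}

Trace:
Per-block solution:
  B0:   IN={d, f}   OUT={f}
  B1:   IN={f}   OUT={b, f}
  B2:   IN={b, f}   OUT={b, d, f}
  B3:   IN={b, d, f}   OUT={b, d, e}
  B4:   IN={b, d, e}   OUT={b, c, e, f}
  B5:   IN={b, c, e, f}   OUT={b, e, f}
  B6:   IN={b, e, f}   OUT={b, d, f}
  B7:   IN={b, f}   OUT={}

Merge at B1: OUT[B1] = IN[B2] = {b, f}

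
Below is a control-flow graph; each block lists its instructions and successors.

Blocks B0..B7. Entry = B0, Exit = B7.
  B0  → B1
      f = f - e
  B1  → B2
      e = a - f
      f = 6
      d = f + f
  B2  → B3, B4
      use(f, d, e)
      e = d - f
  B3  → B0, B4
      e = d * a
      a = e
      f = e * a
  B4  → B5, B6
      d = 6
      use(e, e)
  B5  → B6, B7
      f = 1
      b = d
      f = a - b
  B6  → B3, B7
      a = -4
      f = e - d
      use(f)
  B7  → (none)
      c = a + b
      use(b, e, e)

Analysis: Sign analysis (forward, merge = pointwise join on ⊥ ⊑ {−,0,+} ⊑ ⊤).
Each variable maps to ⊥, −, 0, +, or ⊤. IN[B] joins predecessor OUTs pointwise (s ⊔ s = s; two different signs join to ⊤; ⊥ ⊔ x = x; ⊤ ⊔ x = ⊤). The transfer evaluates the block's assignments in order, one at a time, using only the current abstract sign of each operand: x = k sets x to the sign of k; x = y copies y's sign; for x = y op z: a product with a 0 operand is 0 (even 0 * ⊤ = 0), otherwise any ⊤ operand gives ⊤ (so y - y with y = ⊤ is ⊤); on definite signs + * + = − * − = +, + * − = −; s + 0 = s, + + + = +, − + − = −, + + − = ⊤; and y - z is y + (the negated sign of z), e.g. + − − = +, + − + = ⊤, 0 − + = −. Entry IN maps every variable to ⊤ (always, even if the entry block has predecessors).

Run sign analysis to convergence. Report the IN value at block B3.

Converged values:
  B0:  IN=(all ⊤)  OUT=(all ⊤)
  B1:  IN=(all ⊤)  OUT={d:+, f:+; rest ⊤}
  B2:  IN={d:+, f:+; rest ⊤}  OUT={d:+, f:+; rest ⊤}
  B3:  IN={d:+; rest ⊤}  OUT={d:+; rest ⊤}
  B4:  IN={d:+; rest ⊤}  OUT={d:+; rest ⊤}
  B5:  IN={d:+; rest ⊤}  OUT={b:+, d:+; rest ⊤}
  B6:  IN={d:+; rest ⊤}  OUT={a:-, d:+; rest ⊤}
  B7:  IN={d:+; rest ⊤}  OUT={d:+; rest ⊤}

Merge at B3: IN[B3] = OUT[B2] ⊔ OUT[B6] = {a: ⊤, b: ⊤, c: ⊤, d: +, e: ⊤, f: ⊤}

Answer: {a: ⊤, b: ⊤, c: ⊤, d: +, e: ⊤, f: ⊤}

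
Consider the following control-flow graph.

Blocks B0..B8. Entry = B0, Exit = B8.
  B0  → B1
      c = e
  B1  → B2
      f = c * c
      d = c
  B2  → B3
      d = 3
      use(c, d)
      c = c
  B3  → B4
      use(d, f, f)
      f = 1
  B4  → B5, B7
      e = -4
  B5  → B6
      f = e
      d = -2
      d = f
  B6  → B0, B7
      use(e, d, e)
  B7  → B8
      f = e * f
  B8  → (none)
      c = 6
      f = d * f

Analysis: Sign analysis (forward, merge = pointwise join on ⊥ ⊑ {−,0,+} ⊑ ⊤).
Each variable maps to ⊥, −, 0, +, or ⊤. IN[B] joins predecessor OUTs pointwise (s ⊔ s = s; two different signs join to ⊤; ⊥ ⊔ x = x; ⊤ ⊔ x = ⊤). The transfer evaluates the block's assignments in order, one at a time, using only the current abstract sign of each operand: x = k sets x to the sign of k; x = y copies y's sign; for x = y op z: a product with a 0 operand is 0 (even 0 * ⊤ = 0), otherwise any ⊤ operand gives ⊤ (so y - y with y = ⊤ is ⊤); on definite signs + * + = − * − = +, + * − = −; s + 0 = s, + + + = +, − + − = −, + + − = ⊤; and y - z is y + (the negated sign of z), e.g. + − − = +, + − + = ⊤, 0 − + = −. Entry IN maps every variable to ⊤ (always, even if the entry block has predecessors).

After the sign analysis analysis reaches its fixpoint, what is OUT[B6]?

Converged values:
  B0:   IN=(all ⊤)   OUT=(all ⊤)
  B1:   IN=(all ⊤)   OUT=(all ⊤)
  B2:   IN=(all ⊤)   OUT={d:+; rest ⊤}
  B3:   IN={d:+; rest ⊤}   OUT={d:+, f:+; rest ⊤}
  B4:   IN={d:+, f:+; rest ⊤}   OUT={d:+, e:-, f:+; rest ⊤}
  B5:   IN={d:+, e:-, f:+; rest ⊤}   OUT={d:-, e:-, f:-; rest ⊤}
  B6:   IN={d:-, e:-, f:-; rest ⊤}   OUT={d:-, e:-, f:-; rest ⊤}
  B7:   IN={e:-; rest ⊤}   OUT={e:-; rest ⊤}
  B8:   IN={e:-; rest ⊤}   OUT={c:+, e:-; rest ⊤}

Merge at B6: IN[B6] = OUT[B5] = {a: ⊤, b: ⊤, c: ⊤, d: -, e: -, f: -}
Applying B6's transfer function to that IN value gives OUT[B6] (row B6 above).

Answer: {a: ⊤, b: ⊤, c: ⊤, d: -, e: -, f: -}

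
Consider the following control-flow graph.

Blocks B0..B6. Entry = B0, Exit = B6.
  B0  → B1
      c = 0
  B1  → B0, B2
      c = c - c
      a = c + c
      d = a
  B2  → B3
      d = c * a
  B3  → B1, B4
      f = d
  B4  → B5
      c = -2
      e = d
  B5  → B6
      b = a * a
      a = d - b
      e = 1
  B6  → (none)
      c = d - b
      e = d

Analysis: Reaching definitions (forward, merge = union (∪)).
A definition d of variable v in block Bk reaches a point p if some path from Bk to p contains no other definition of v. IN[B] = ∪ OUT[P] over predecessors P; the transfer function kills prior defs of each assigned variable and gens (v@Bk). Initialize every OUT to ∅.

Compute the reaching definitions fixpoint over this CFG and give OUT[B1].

Answer: {a@B1, c@B1, d@B1, f@B3}

Trace:
Fixpoint table:
  B0: | IN={a@B1, c@B1, d@B1, f@B3} | OUT={a@B1, c@B0, d@B1, f@B3}
  B1: | IN={a@B1, c@B0, c@B1, d@B1, d@B2, f@B3} | OUT={a@B1, c@B1, d@B1, f@B3}
  B2: | IN={a@B1, c@B1, d@B1, f@B3} | OUT={a@B1, c@B1, d@B2, f@B3}
  B3: | IN={a@B1, c@B1, d@B2, f@B3} | OUT={a@B1, c@B1, d@B2, f@B3}
  B4: | IN={a@B1, c@B1, d@B2, f@B3} | OUT={a@B1, c@B4, d@B2, e@B4, f@B3}
  B5: | IN={a@B1, c@B4, d@B2, e@B4, f@B3} | OUT={a@B5, b@B5, c@B4, d@B2, e@B5, f@B3}
  B6: | IN={a@B5, b@B5, c@B4, d@B2, e@B5, f@B3} | OUT={a@B5, b@B5, c@B6, d@B2, e@B6, f@B3}

Merge at B1: IN[B1] = OUT[B0] ⊔ OUT[B3] = {a@B1, c@B0, c@B1, d@B1, d@B2, f@B3}
Applying B1's transfer function to that IN value gives OUT[B1] (row B1 above).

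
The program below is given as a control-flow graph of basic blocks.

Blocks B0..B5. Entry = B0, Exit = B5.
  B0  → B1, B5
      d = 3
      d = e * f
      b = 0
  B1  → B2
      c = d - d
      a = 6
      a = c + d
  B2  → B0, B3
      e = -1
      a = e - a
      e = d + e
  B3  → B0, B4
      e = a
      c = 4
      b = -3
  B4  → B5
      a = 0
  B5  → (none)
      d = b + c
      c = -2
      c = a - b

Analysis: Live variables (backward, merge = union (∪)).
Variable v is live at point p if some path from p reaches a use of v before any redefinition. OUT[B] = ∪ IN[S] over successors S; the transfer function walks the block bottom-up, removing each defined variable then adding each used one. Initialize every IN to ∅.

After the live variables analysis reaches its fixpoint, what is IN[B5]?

Answer: {a, b, c}

Trace:
Per-block solution:
  B0:   IN={a, c, e, f}   OUT={a, b, c, d, f}
  B1:   IN={d, f}   OUT={a, c, d, f}
  B2:   IN={a, c, d, f}   OUT={a, c, e, f}
  B3:   IN={a, f}   OUT={a, b, c, e, f}
  B4:   IN={b, c}   OUT={a, b, c}
  B5:   IN={a, b, c}   OUT={}

B5 is the boundary node: OUT[B5] = {}
Applying B5's transfer function to that OUT value gives IN[B5] (row B5 above).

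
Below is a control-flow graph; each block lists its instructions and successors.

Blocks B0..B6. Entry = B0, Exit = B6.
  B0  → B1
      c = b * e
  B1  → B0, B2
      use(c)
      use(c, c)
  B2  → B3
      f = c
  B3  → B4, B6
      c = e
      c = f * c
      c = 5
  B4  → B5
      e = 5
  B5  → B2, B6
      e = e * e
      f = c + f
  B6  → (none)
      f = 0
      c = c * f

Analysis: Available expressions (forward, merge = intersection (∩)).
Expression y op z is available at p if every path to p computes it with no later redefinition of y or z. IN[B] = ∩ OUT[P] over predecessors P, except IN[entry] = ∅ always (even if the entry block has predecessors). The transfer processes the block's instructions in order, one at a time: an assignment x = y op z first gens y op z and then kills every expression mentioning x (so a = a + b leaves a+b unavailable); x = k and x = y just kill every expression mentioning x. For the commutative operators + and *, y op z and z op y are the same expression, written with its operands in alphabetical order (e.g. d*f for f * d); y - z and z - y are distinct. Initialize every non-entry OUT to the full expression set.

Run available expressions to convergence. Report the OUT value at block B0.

Answer: {b*e}

Working:
Fixpoint table:
  B0:   IN={}   OUT={b*e}
  B1:   IN={b*e}   OUT={b*e}
  B2:   IN={}   OUT={}
  B3:   IN={}   OUT={}
  B4:   IN={}   OUT={}
  B5:   IN={}   OUT={}
  B6:   IN={}   OUT={}

Merge at B0 (entry node, so the boundary value {} is joined with the incoming edge(s)): IN[B0] = {} ∩ OUT[B1] = {}
Applying B0's transfer function to that IN value gives OUT[B0] (row B0 above).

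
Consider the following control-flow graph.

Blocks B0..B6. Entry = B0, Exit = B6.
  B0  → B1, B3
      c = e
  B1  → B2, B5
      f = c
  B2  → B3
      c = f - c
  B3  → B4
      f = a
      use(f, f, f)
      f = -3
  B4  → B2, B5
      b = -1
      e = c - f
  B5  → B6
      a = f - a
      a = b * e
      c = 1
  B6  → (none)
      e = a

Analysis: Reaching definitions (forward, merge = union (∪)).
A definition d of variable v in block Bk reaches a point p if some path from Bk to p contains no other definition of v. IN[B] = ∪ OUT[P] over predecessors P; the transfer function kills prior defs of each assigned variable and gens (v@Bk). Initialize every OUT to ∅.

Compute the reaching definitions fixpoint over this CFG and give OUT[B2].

Fixpoint table:
  B0:  IN={}  OUT={c@B0}
  B1:  IN={c@B0}  OUT={c@B0, f@B1}
  B2:  IN={b@B4, c@B0, c@B2, e@B4, f@B1, f@B3}  OUT={b@B4, c@B2, e@B4, f@B1, f@B3}
  B3:  IN={b@B4, c@B0, c@B2, e@B4, f@B1, f@B3}  OUT={b@B4, c@B0, c@B2, e@B4, f@B3}
  B4:  IN={b@B4, c@B0, c@B2, e@B4, f@B3}  OUT={b@B4, c@B0, c@B2, e@B4, f@B3}
  B5:  IN={b@B4, c@B0, c@B2, e@B4, f@B1, f@B3}  OUT={a@B5, b@B4, c@B5, e@B4, f@B1, f@B3}
  B6:  IN={a@B5, b@B4, c@B5, e@B4, f@B1, f@B3}  OUT={a@B5, b@B4, c@B5, e@B6, f@B1, f@B3}

Merge at B2: IN[B2] = OUT[B1] ⊔ OUT[B4] = {b@B4, c@B0, c@B2, e@B4, f@B1, f@B3}
Applying B2's transfer function to that IN value gives OUT[B2] (row B2 above).

Answer: {b@B4, c@B2, e@B4, f@B1, f@B3}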